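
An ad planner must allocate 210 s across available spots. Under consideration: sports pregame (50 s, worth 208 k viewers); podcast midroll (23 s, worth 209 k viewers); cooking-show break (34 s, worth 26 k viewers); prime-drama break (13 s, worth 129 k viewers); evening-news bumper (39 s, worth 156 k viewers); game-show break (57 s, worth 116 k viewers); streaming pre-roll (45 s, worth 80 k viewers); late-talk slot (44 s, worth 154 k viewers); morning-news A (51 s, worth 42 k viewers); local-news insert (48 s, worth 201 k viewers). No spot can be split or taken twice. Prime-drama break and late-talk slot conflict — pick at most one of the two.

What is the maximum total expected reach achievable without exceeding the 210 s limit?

929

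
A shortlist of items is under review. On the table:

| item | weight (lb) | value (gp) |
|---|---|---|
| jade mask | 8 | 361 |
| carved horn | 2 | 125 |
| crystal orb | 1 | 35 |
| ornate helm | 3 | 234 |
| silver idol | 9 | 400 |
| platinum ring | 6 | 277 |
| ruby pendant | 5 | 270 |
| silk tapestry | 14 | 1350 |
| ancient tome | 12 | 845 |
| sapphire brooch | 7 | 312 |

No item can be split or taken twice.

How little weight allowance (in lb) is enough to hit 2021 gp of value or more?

Need the lightest bundle worth ≥ 2021.
carved horn + crystal orb + ornate helm + platinum ring + silk tapestry: 2021 value at 26 lb.
Below 26 lb the best achievable stays under 2021.

26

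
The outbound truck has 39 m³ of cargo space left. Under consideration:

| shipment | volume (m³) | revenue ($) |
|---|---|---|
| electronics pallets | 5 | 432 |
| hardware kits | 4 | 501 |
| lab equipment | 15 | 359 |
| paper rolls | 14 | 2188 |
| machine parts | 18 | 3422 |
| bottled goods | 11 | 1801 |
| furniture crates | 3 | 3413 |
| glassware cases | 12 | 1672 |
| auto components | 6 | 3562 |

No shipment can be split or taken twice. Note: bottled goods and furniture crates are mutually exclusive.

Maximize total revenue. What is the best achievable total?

12069

Ranking by ratio (revenue/m³): furniture crates 1137.67, auto components 593.67, machine parts 190.11.
Machine parts + furniture crates + glassware cases + auto components uses 39 of the 39 m³ and totals 12069.
Runner-up hardware kits + paper rolls + furniture crates + glassware cases + auto components tops out at 11336.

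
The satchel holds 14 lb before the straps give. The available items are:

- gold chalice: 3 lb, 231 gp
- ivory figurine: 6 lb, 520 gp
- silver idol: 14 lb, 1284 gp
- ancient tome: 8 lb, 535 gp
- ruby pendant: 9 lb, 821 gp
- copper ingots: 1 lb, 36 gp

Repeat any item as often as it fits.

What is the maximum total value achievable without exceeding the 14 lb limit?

Taking silver idol: 14 lb used, 1284 in value.
Every other selection either busts 14 lb or fails to beat 1284.

1284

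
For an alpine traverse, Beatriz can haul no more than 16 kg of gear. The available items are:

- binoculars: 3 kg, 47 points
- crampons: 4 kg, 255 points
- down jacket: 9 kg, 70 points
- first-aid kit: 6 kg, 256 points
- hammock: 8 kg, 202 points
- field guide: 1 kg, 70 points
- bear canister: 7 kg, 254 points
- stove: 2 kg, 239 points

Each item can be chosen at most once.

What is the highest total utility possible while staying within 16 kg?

Binoculars + crampons + first-aid kit + field guide + stove uses 16 of the 16 kg and totals 867.

867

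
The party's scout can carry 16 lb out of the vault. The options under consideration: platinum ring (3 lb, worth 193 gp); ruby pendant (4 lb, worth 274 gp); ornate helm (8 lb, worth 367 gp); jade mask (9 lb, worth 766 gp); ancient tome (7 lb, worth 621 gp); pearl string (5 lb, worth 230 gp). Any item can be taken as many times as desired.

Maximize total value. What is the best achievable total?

Filling by ratio: 2×ancient tome for 1242, with 2 lb left unused.
The 7 lb tied up in ancient tome is better spent on jade mask — total rises to 1387 (16 lb).
No other feasible combination exceeds 1387.

1387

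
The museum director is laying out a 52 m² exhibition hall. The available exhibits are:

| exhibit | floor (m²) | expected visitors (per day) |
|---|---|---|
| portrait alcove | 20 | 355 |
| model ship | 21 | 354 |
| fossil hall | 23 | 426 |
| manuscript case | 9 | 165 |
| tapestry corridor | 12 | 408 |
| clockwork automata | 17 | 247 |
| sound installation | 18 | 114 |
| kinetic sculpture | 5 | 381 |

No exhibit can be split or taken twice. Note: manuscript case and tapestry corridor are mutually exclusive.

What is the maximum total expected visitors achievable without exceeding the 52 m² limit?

By expected visitors per m²: kinetic sculpture 76.20, tapestry corridor 34.00, fossil hall 18.52, manuscript case 18.33 lead.
Taking fossil hall + tapestry corridor + kinetic sculpture: 40 m² used, 1215 in expected visitors.
That's the maximum — no feasible swap from here does better than 1215.

1215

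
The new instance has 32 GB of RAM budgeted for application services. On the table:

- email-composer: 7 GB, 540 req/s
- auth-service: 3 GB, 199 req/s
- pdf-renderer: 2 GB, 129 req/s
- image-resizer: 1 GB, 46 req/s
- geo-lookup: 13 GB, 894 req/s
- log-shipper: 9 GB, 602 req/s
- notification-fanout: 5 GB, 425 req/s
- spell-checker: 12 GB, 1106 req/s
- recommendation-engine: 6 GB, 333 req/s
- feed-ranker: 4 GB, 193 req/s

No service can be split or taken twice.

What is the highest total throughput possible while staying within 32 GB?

2554

Ranking by ratio (throughput/GB): spell-checker 92.17, notification-fanout 85.00, email-composer 77.14.
Greedy by ratio would take email-composer + auth-service + pdf-renderer + image-resizer + notification-fanout + spell-checker: 30 GB used, total 2445.
The 11 GB tied up in email-composer and auth-service and image-resizer is better spent on geo-lookup — total rises to 2554 (32 GB).
An exhaustive check of the 1024 subsets confirms 2554.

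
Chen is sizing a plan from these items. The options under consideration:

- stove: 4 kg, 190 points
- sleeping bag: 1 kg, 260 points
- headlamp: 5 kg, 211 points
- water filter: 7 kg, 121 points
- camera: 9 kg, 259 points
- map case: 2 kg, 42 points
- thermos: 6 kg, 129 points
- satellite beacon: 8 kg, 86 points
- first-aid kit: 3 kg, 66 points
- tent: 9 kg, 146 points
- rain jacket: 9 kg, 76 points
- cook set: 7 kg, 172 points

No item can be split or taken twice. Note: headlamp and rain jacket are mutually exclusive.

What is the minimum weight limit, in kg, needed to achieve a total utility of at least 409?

5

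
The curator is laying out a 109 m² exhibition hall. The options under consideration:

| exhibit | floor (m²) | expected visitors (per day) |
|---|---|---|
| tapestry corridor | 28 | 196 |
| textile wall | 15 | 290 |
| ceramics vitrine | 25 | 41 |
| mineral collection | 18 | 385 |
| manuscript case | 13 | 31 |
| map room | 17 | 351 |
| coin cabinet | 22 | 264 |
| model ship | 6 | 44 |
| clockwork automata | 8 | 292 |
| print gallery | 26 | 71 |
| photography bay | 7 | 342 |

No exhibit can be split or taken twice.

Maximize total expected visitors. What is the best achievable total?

1999

Density check — photography bay 48.86, clockwork automata 36.50, mineral collection 21.39, map room 20.65 are the best per m².
Best packing: textile wall + mineral collection + manuscript case + map room + coin cabinet + model ship + clockwork automata + photography bay — 106 m², 1999 total.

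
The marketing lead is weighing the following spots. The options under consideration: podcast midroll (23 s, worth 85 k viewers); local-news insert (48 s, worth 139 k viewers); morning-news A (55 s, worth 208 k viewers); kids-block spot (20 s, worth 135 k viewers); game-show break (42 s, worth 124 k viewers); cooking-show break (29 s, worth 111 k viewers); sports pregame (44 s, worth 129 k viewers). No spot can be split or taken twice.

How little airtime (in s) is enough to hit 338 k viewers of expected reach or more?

Minimise s subject to total expected reach ≥ 338.
morning-news A + kids-block spot reaches 343 using 75 s.
Below 75 s the best achievable stays under 338.

75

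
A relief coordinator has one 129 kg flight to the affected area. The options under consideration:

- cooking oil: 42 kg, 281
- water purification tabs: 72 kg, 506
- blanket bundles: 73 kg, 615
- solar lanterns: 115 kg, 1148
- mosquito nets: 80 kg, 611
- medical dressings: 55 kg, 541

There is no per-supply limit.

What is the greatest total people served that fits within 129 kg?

1156

Density check — solar lanterns 9.98, medical dressings 9.84, blanket bundles 8.42 are the best per kg.
The ratio heuristic lands on solar lanterns (1148) but leaves 14 kg idle.
The 115 kg tied up in solar lanterns is better spent on blanket bundles + medical dressings — total rises to 1156 (128 kg).
No other feasible combination exceeds 1156.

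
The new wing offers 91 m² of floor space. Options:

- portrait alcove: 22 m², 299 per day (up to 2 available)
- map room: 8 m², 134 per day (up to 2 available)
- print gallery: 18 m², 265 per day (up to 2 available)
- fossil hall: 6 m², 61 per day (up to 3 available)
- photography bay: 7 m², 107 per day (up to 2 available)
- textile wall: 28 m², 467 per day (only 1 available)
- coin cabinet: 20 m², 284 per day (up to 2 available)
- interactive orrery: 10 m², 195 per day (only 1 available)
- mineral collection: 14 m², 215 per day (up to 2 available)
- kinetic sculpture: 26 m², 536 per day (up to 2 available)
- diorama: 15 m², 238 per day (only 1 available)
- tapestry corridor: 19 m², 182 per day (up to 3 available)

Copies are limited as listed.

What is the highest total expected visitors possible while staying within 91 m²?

1734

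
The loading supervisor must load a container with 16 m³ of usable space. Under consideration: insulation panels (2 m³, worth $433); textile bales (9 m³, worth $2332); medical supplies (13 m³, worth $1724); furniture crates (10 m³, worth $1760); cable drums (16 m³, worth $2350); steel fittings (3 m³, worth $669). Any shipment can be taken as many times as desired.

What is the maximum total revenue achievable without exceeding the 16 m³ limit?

3867

Density check — textile bales 259.11, steel fittings 223.00, insulation panels 216.50 are the best per m³.
A density-first pass picks textile bales + 2×steel fittings — 3670 at 15 m³.
Dropping steel fittings frees 3 m³; slotting in 2×insulation panels (4 m³) lifts the total to 3867 at 16 m³.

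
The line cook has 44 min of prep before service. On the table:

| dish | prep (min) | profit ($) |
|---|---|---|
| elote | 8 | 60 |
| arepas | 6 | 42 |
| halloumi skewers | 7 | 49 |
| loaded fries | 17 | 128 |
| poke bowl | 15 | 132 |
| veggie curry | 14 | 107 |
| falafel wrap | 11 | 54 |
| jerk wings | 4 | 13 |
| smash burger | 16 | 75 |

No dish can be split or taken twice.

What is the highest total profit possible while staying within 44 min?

348

By profit per min: poke bowl 8.80, veggie curry 7.64, loaded fries 7.53 lead.
A density-first pass picks elote + arepas + poke bowl + veggie curry — 341 at 43 min.
The 6 min tied up in arepas is better spent on halloumi skewers — total rises to 348 (44 min).
The closest alternative, elote + arepas + poke bowl + veggie curry, reaches only 341.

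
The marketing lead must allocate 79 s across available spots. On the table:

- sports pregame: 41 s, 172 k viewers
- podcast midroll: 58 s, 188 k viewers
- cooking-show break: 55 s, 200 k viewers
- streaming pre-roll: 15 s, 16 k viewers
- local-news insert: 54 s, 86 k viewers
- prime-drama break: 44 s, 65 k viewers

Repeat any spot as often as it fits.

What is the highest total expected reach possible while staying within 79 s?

Density check — sports pregame 4.20, cooking-show break 3.64, podcast midroll 3.24 are the best per s.
A density-first pass picks sports pregame + 2×streaming pre-roll — 204 at 71 s.
Replace sports pregame and streaming pre-roll with cooking-show break: the trade gains 12 net, giving 216 at 70 s.

216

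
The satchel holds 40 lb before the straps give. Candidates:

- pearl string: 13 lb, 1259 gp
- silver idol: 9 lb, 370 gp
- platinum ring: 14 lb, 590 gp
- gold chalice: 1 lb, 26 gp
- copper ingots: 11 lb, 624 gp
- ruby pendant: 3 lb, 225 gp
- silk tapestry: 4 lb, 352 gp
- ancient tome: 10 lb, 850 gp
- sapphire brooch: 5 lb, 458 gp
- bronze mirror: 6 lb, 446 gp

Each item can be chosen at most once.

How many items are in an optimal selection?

Optimal total is 3391.
One optimal bundle: pearl string + gold chalice + silk tapestry + ancient tome + sapphire brooch + bronze mirror (39 lb).
All optima have 6 items.

6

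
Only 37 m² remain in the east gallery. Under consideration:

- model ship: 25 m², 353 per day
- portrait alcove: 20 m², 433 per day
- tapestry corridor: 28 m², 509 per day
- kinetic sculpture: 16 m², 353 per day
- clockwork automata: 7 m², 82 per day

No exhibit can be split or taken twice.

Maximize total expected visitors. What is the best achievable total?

786

Taking portrait alcove + kinetic sculpture: 36 m² used, 786 in expected visitors.
The spare 1 m² is too small for any remaining exhibit, and no exchange beats 786.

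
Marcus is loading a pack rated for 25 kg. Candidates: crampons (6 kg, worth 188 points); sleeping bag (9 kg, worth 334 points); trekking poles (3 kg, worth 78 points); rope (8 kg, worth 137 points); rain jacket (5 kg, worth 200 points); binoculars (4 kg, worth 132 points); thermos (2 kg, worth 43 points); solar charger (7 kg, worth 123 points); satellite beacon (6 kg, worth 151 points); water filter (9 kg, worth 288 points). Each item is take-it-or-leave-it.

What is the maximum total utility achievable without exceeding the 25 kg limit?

865

Greedy by ratio would take crampons + sleeping bag + rain jacket + binoculars: 24 kg used, total 854.
Replace crampons and binoculars with thermos + water filter: the trade gains 11 net, giving 865 at 25 kg.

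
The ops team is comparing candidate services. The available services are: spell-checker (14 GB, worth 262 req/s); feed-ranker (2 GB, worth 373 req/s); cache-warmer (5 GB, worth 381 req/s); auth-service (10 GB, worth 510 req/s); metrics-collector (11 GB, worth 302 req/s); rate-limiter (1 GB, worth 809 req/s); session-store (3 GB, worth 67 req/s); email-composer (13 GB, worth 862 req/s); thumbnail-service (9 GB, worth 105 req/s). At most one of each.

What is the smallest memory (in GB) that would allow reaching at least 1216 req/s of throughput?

6

Need the lightest bundle worth ≥ 1216.
feed-ranker + rate-limiter + session-store reaches 1249 using 6 GB.
No combination under 6 GB hits 1216.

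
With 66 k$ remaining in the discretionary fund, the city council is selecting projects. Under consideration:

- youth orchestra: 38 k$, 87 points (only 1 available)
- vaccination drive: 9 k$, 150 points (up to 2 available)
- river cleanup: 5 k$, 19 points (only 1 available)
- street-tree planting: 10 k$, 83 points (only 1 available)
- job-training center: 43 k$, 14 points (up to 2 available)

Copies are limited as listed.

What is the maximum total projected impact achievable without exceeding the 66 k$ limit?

470

Greedy by ratio would take 2×vaccination drive + river cleanup + street-tree planting: 33 k$ used, total 402.
Replace river cleanup with youth orchestra: the trade gains 68 net, giving 470 at 66 k$.
Every other selection either busts 66 k$ or exceeds an availability limit or fails to beat 470.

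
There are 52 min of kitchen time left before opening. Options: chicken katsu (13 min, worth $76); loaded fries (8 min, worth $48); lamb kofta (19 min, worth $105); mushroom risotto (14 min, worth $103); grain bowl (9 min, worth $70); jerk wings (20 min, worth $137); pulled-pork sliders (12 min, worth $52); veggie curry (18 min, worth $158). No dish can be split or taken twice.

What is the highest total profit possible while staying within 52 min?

398

By profit per min: veggie curry 8.78, grain bowl 7.78, mushroom risotto 7.36 lead.
The ratio heuristic lands on loaded fries + mushroom risotto + grain bowl + veggie curry (379) but leaves 3 min idle.
Dropping loaded fries and grain bowl frees 17 min; slotting in jerk wings (20 min) lifts the total to 398 at 52 min.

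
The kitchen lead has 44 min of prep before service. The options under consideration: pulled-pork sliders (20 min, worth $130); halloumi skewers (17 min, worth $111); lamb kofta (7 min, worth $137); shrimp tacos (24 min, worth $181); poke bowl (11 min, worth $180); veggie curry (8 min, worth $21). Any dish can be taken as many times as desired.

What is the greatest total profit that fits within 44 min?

822

Best packing: 6×lamb kofta — 42 min, 822 total.
Every other selection either busts 44 min or fails to beat 822.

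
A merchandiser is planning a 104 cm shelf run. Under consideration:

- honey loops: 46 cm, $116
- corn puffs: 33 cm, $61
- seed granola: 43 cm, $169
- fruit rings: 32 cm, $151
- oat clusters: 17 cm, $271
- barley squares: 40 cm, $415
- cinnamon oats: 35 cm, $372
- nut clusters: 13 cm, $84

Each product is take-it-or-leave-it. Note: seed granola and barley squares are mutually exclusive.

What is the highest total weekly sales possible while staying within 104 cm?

1058

Oat clusters + barley squares + cinnamon oats uses 92 of the 104 cm and totals 1058.
Nothing else feasible within 104 cm beats 1058.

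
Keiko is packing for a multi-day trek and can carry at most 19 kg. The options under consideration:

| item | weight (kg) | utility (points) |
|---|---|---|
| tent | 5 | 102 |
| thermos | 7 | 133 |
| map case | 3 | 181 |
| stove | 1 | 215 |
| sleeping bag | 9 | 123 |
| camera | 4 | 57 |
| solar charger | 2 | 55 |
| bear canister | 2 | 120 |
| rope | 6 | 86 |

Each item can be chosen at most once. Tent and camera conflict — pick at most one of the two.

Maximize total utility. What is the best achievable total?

Taking the top-ratio items first gives tent + map case + stove + solar charger + bear canister + rope for 759 (19 kg).
Dropping tent and rope frees 11 kg; slotting in thermos + camera (11 kg) lifts the total to 761 at 19 kg.
That's the maximum — no feasible swap from here does better than 761.

761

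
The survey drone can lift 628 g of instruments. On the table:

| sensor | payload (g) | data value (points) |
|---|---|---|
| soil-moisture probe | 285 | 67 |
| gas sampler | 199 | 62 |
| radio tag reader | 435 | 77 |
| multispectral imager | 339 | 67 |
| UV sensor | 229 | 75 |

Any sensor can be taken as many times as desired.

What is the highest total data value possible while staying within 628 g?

199

Taking the top-ratio sensors first gives 2×UV sensor for 150 (458 g).
The 229 g tied up in UV sensor is better spent on 2×gas sampler — total rises to 199 (627 g).
Nothing else within 628 g beats 199.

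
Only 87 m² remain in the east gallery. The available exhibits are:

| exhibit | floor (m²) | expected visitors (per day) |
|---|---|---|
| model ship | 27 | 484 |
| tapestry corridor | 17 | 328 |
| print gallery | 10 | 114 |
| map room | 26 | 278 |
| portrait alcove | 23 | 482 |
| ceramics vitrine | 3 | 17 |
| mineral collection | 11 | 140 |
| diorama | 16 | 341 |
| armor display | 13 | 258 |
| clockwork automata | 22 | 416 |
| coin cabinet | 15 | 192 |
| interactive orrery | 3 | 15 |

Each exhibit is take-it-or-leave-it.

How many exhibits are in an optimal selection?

Optimal total is 1652.
model ship + tapestry corridor + portrait alcove + ceramics vitrine + diorama hits 1652 at 86 m².
All optima have 5 exhibits.

5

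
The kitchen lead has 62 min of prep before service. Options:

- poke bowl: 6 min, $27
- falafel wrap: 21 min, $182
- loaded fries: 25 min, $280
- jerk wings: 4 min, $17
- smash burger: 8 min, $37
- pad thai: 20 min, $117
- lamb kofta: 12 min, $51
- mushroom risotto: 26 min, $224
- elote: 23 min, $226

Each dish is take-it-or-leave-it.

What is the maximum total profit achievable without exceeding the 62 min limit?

570

Best packing: poke bowl + loaded fries + smash burger + elote — 62 min, 570 total.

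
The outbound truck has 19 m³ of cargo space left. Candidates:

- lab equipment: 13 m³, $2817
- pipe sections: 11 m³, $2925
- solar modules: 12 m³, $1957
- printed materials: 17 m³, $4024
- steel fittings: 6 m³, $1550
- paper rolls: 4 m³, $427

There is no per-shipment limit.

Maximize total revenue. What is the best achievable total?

4650

By revenue per m³: pipe sections 265.91, steel fittings 258.33, printed materials 236.71, lab equipment 216.69 lead.
A density-first pass picks pipe sections + steel fittings — 4475 at 17 m³.
Dropping pipe sections frees 11 m³; slotting in 2×steel fittings (12 m³) lifts the total to 4650 at 18 m³.
The spare 1 m³ is too small for any remaining shipment, and no exchange beats 4650.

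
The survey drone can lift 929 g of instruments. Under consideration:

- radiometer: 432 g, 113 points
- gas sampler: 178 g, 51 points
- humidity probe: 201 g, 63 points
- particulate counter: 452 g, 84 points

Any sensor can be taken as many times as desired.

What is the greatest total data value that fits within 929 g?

267

Density check — humidity probe 0.31, gas sampler 0.29, radiometer 0.26, particulate counter 0.19 are the best per g.
Filling by ratio: 4×humidity probe for 252, with 125 g left unused.
Replace 3×humidity probe with 4×gas sampler: the trade gains 15 net, giving 267 at 913 g.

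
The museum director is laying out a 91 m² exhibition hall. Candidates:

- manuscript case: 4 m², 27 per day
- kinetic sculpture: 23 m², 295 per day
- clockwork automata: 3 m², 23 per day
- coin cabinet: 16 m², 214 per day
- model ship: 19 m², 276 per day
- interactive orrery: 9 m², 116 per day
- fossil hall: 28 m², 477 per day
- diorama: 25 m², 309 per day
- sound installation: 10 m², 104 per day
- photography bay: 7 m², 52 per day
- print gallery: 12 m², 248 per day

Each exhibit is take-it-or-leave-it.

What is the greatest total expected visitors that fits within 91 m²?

1412

Ranking by ratio (expected visitors/m²): print gallery 20.67, fossil hall 17.04, model ship 14.53.
Taking the top-ratio exhibits first gives manuscript case + clockwork automata + coin cabinet + model ship + interactive orrery + fossil hall + print gallery for 1381 (91 m²).
Replace manuscript case and clockwork automata and coin cabinet with kinetic sculpture: the trade gains 31 net, giving 1412 at 91 m².
The closest alternative, coin cabinet + model ship + interactive orrery + fossil hall + photography bay + print gallery, reaches only 1383.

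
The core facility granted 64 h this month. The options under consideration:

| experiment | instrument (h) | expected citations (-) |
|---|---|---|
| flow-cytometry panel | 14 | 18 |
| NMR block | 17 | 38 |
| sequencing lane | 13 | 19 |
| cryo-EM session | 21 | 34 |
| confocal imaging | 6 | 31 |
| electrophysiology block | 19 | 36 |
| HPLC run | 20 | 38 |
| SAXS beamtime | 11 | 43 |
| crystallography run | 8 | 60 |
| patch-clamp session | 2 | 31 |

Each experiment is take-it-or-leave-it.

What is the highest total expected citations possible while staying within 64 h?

241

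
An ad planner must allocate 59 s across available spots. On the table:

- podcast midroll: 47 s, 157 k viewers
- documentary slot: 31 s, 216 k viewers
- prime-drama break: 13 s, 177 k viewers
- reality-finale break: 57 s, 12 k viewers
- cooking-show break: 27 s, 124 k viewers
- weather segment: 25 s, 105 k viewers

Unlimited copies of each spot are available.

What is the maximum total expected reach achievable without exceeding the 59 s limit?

708

Taking 4×prime-drama break: 52 s used, 708 in expected reach.
The spare 7 s is too small for any remaining spot, and no exchange beats 708.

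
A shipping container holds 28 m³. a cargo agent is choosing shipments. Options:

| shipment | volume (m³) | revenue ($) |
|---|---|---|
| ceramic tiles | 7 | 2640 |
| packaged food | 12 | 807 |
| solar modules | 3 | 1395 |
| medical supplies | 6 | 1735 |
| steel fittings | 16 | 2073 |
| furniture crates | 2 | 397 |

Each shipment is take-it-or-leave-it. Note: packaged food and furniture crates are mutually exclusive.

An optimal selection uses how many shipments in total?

4

Optimal total is 6577.
ceramic tiles + packaged food + solar modules + medical supplies hits 6577 at 28 m³.
Every optimal selection uses 4 shipments.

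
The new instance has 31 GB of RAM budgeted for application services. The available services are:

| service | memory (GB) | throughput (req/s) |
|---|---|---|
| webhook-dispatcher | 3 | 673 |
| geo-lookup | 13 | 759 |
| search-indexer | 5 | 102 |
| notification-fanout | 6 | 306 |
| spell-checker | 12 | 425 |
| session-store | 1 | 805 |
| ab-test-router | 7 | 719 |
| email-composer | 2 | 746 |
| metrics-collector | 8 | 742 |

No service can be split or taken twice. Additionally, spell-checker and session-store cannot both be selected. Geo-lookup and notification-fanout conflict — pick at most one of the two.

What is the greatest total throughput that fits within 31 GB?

3991

Webhook-dispatcher + notification-fanout + session-store + ab-test-router + email-composer + metrics-collector uses 27 of the 31 GB and totals 3991.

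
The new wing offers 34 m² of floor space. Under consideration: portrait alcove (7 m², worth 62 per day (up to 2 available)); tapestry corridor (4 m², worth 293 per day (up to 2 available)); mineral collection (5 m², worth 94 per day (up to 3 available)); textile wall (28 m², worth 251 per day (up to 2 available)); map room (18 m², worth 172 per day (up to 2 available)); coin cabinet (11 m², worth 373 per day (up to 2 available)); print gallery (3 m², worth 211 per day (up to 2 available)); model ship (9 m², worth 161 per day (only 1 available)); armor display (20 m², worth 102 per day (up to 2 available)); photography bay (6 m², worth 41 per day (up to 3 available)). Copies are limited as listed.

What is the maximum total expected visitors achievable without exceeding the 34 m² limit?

1543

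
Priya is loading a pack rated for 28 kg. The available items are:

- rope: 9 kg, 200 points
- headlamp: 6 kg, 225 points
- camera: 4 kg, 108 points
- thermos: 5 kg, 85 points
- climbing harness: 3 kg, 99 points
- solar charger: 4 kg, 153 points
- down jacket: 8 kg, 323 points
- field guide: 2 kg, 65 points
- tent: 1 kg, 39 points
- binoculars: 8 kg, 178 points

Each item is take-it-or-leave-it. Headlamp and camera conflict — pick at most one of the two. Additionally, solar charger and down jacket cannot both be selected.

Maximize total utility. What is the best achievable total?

Ranking by ratio (utility/kg): down jacket 40.38, tent 39.00, solar charger 38.25, headlamp 37.50.
Best packing: headlamp + climbing harness + down jacket + field guide + tent + binoculars — 28 kg, 929 total.
Next best is rope + headlamp + climbing harness + down jacket + field guide at 912 (28 kg) — short by 17.

929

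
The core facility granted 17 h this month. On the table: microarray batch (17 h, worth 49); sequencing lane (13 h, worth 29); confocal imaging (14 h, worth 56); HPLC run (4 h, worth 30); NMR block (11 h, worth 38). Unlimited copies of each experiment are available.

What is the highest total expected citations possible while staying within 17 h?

By expected citations per h: HPLC run 7.50, confocal imaging 4.00, NMR block 3.45, microarray batch 2.88 lead.
Best packing: 4×HPLC run — 16 h, 120 total.
Nothing else within 17 h beats 120.

120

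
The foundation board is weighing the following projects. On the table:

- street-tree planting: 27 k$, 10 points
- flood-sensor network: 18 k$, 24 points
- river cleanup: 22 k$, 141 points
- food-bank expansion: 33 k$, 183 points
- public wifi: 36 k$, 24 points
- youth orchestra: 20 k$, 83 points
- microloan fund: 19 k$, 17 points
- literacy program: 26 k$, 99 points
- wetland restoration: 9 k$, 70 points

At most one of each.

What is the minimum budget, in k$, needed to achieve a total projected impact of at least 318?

55

Minimise k$ subject to total projected impact ≥ 318.
river cleanup + food-bank expansion reaches 324 using 55 k$.
Any bundle with less than 55 k$ falls short of 318.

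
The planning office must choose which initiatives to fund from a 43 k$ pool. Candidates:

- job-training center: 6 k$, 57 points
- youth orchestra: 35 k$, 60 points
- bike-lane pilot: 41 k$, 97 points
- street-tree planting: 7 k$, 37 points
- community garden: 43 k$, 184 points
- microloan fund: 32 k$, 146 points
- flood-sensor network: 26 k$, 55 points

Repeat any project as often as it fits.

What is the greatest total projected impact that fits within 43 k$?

Taking 7×job-training center: 42 k$ used, 399 in projected impact.
That's the maximum — no swap from here does better than 399.

399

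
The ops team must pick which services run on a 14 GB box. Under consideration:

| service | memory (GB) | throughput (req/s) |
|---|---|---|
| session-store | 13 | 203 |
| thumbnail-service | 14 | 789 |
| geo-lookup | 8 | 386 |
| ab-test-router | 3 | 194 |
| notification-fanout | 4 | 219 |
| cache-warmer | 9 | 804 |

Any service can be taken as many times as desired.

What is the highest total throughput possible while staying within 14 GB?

Greedy by ratio would take ab-test-router + cache-warmer: 12 GB used, total 998.
Dropping ab-test-router frees 3 GB; slotting in notification-fanout (4 GB) lifts the total to 1023 at 13 GB.
The spare 1 GB is too small for any remaining service, and no exchange beats 1023.

1023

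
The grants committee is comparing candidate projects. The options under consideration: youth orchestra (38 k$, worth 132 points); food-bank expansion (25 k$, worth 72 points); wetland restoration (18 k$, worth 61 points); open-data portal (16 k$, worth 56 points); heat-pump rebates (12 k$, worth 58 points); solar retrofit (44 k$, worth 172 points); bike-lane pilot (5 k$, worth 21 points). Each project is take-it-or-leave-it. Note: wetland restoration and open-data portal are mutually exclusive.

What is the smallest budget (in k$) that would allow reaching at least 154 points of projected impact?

44

Minimise k$ subject to total projected impact ≥ 154.
Taking solar retrofit gives 172 (≥ 154) for 44 k$.
No combination under 44 k$ hits 154.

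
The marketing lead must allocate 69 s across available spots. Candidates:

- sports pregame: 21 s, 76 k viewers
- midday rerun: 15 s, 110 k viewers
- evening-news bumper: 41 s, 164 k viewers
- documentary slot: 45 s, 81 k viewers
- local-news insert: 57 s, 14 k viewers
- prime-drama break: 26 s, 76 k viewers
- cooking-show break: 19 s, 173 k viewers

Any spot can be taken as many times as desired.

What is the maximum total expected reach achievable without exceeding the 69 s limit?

Ranking by ratio (expected reach/s): cooking-show break 9.11, midday rerun 7.33, evening-news bumper 4.00.
A density-first pass picks 3×cooking-show break — 519 at 57 s.
The 19 s tied up in cooking-show break is better spent on 2×midday rerun — total rises to 566 (68 s).
That's the maximum — no swap from here does better than 566.

566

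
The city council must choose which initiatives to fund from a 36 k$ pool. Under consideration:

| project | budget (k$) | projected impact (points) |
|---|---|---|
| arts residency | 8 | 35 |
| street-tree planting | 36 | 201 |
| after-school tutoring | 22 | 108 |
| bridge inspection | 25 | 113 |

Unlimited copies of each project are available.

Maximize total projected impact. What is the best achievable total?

Ranking by ratio (projected impact/k$): street-tree planting 5.58, after-school tutoring 4.91, bridge inspection 4.52.
Street-tree planting uses 36 of the 36 k$ and totals 201.
No other feasible combination exceeds 201.

201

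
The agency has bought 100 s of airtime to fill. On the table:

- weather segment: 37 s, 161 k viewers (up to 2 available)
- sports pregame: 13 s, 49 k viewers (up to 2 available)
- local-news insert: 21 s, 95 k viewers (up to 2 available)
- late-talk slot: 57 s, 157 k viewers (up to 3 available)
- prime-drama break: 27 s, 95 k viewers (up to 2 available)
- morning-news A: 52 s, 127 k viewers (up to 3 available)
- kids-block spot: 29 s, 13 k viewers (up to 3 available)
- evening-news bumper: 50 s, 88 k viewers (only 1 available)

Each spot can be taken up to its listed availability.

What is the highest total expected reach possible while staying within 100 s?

By expected reach per s: local-news insert 4.52, weather segment 4.35, sports pregame 3.77, prime-drama break 3.52 lead.
Greedy by ratio would take weather segment + sports pregame + 2×local-news insert: 92 s used, total 400.
Replace 2×local-news insert with weather segment + sports pregame: the trade gains 20 net, giving 420 at 100 s.
Every other selection either busts 100 s or exceeds an availability limit or fails to beat 420.

420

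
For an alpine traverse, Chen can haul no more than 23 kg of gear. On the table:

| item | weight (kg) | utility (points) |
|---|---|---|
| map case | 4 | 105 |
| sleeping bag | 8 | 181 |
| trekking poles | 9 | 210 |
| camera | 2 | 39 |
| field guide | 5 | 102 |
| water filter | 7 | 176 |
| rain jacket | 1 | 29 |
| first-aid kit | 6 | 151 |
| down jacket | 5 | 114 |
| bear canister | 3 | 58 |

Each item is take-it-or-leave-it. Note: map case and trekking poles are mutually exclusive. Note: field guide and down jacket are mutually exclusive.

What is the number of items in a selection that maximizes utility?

5

The maximum utility within 23 kg is 575.
One optimal bundle: map case + water filter + rain jacket + first-aid kit + down jacket (23 kg).
Any selection reaching 575 contains exactly 5 items.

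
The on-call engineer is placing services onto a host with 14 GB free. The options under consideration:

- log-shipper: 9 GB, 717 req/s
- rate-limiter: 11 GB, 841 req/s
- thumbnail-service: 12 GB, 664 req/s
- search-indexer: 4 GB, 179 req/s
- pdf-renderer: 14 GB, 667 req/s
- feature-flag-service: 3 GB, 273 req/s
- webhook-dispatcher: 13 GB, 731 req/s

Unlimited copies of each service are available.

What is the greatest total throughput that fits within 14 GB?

Greedy by ratio would take 4×feature-flag-service: 12 GB used, total 1092.
Dropping 3×feature-flag-service frees 9 GB; slotting in rate-limiter (11 GB) lifts the total to 1114 at 14 GB.
No other feasible combination exceeds 1114.

1114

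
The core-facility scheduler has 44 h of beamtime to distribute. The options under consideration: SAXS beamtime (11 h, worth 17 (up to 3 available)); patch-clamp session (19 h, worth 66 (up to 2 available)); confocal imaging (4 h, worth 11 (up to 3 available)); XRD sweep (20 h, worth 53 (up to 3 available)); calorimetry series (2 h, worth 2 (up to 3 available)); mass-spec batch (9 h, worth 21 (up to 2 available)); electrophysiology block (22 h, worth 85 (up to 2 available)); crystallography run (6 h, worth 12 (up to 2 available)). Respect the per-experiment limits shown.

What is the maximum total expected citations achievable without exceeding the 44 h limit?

The ratio ordering already packs tightly: 2×electrophysiology block, 44 h, 170.

170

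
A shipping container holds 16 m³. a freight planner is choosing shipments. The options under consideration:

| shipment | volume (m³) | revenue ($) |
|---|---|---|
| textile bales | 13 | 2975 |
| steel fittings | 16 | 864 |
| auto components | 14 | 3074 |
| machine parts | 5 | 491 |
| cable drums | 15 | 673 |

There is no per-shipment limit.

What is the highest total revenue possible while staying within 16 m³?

3074

Taking the top-ratio shipments first gives textile bales for 2975 (13 m³).
The 13 m³ tied up in textile bales is better spent on auto components — total rises to 3074 (14 m³).
That's the maximum — no swap from here does better than 3074.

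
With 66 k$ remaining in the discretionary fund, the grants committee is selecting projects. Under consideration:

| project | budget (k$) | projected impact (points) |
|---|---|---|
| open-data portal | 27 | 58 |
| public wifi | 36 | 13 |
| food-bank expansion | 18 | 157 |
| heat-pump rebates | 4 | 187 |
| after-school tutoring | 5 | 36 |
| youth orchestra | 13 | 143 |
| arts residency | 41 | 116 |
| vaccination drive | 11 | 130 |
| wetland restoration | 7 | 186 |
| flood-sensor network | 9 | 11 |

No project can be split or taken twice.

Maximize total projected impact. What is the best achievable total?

Ranking by ratio (projected impact/k$): heat-pump rebates 46.75, wetland restoration 26.57, vaccination drive 11.82, youth orchestra 11.00.
The ratio ordering already packs tightly: food-bank expansion + heat-pump rebates + after-school tutoring + youth orchestra + vaccination drive + wetland restoration, 58 k$, 839.
Nothing else within 66 k$ beats 839.

839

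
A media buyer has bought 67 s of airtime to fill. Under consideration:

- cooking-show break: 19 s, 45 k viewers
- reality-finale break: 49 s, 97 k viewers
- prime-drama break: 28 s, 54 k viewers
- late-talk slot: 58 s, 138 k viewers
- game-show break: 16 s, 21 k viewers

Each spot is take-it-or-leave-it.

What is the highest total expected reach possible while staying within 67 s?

138

The ratio ordering already packs tightly: late-talk slot, 58 s, 138.
The spare 9 s is too small for any remaining spot, and no exchange beats 138.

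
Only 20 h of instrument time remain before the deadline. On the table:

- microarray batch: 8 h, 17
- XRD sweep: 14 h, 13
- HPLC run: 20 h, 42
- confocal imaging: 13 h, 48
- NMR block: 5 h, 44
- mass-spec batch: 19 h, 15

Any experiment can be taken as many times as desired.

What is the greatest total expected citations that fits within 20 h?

176

Density check — NMR block 8.80, confocal imaging 3.69, microarray batch 2.12, HPLC run 2.10 are the best per h.
4×NMR block uses 20 of the 20 h and totals 176.
No other feasible combination exceeds 176.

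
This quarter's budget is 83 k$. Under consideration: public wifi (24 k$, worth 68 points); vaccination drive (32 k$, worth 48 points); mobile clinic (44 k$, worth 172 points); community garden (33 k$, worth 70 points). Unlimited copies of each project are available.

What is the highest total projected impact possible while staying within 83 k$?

Ranking by ratio (projected impact/k$): mobile clinic 3.91, public wifi 2.83, community garden 2.12.
Taking the top-ratio projects first gives public wifi + mobile clinic for 240 (68 k$).
The 24 k$ tied up in public wifi is better spent on community garden — total rises to 242 (77 k$).
No other feasible combination exceeds 242.

242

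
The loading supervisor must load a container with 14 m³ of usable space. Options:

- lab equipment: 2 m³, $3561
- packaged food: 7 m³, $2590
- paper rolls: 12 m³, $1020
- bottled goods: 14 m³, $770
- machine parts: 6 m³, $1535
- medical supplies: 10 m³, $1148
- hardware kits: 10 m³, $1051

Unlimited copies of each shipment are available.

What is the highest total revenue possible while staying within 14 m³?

24927

Taking 7×lab equipment: 14 m³ used, 24927 in revenue.
Every other selection either busts 14 m³ or fails to beat 24927.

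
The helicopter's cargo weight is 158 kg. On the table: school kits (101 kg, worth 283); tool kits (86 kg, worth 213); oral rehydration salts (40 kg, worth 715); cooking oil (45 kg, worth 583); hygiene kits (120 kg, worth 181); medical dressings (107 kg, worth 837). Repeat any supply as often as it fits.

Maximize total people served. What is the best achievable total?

2145

By people served per kg: oral rehydration salts 17.88, cooking oil 12.96, medical dressings 7.82 lead.
Best packing: 3×oral rehydration salts — 120 kg, 2145 total.
Every other selection either busts 158 kg or fails to beat 2145.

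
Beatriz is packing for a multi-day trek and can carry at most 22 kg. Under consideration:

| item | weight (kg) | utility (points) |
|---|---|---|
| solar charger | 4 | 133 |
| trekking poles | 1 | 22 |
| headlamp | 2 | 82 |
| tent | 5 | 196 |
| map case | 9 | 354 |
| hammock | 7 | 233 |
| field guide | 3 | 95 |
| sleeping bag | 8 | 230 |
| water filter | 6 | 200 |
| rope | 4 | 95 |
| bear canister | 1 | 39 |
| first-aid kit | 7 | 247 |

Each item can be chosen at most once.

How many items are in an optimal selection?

Best achievable utility is 836.
One optimal bundle: tent + map case + bear canister + first-aid kit (22 kg).
Every optimal selection uses 4 items.

4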